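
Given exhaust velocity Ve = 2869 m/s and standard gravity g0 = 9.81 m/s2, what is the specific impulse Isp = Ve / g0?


Isp = Ve / g0 = 2869 / 9.81 = 292.5 s

292.5 s


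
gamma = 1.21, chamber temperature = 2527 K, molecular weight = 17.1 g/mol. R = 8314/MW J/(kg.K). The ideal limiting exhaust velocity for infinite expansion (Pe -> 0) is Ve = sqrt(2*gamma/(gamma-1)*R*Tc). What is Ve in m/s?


R = 8314 / 17.1 = 486.2 J/(kg.K)
Ve = sqrt(2 * 1.21 / (1.21 - 1) * 486.2 * 2527) = 3763 m/s

3763 m/s


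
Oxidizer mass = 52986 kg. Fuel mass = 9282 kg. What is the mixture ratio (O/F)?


MR = 52986 / 9282 = 5.71

5.71


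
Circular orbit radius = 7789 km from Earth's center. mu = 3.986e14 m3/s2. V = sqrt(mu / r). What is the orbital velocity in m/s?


V = sqrt(3.986e14 / 7789000) = 7154 m/s

7154 m/s


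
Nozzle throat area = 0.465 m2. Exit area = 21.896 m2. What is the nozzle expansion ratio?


AR = 21.896 / 0.465 = 47.1

47.1


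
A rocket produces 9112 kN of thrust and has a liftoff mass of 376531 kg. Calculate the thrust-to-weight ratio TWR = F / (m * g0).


TWR = 9112000 / (376531 * 9.81) = 2.47

2.47


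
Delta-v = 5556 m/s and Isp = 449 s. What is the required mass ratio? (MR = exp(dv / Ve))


Ve = 449 * 9.81 = 4404.69 m/s
MR = exp(5556 / 4404.69) = 3.53

3.53


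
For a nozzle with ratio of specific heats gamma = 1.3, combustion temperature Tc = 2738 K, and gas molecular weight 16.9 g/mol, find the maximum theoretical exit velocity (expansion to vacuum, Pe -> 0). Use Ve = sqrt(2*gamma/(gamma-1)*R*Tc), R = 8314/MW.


R = 8314 / 16.9 = 491.95 J/(kg.K)
Ve = sqrt(2 * 1.3 / (1.3 - 1) * 491.95 * 2738) = 3417 m/s

3417 m/s


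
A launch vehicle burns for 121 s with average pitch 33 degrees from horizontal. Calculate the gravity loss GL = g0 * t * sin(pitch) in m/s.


GL = 9.81 * 121 * sin(33 deg) = 646 m/s

646 m/s


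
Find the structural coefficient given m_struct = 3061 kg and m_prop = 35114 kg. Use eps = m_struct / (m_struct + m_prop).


eps = 3061 / (3061 + 35114) = 0.0802

0.0802


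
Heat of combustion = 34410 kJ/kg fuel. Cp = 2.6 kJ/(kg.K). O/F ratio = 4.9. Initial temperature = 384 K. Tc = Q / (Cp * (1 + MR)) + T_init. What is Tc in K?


Tc = 34410 / (2.6 * (1 + 4.9)) + 384 = 2627 K

2627 K


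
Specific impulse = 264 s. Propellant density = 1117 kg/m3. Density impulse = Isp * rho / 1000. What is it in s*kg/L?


rho*Isp = 264 * 1117 / 1000 = 295 s*kg/L

295 s*kg/L


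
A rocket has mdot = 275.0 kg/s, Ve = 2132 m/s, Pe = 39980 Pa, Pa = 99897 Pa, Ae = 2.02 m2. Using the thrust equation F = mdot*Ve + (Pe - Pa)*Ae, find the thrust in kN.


F = 275.0 * 2132 + (39980 - 99897) * 2.02 = 465268.0 N = 465.3 kN

465.3 kN


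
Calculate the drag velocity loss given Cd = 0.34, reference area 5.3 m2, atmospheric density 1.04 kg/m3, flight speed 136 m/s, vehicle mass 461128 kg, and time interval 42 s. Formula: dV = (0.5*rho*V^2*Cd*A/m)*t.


D = 0.5 * 1.04 * 136^2 * 0.34 * 5.3 = 17331.49 N
a = 17331.49 / 461128 = 0.0376 m/s2
dV = 0.0376 * 42 = 1.6 m/s

1.6 m/s


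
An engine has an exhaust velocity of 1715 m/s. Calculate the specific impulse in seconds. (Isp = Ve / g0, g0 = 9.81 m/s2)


Isp = Ve / g0 = 1715 / 9.81 = 174.8 s

174.8 s


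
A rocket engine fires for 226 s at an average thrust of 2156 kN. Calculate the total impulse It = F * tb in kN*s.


It = 2156 * 226 = 487256 kN*s

487256 kN*s


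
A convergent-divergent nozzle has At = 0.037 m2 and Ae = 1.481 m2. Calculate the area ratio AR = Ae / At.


AR = 1.481 / 0.037 = 40.0

40.0


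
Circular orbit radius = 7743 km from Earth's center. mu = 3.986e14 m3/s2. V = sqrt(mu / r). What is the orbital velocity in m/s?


V = sqrt(3.986e14 / 7743000) = 7175 m/s

7175 m/s


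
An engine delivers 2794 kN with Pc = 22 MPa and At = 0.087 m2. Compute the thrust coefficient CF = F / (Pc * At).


CF = 2794000 / (22e6 * 0.087) = 1.46

1.46


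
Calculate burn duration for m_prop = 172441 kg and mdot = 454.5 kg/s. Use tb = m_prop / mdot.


tb = 172441 / 454.5 = 379.4 s

379.4 s


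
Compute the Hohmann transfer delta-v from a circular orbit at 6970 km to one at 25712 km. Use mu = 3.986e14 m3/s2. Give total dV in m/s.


V1 = sqrt(mu/r1) = 7562.27 m/s
dV1 = V1*(sqrt(2*r2/(r1+r2)) - 1) = 1923.68 m/s
V2 = sqrt(mu/r2) = 3937.32 m/s
dV2 = V2*(1 - sqrt(2*r1/(r1+r2))) = 1365.87 m/s
Total dV = 3290 m/s

3290 m/s


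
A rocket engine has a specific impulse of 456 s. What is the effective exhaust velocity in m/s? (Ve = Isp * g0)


Ve = Isp * g0 = 456 * 9.81 = 4473.4 m/s

4473.4 m/s


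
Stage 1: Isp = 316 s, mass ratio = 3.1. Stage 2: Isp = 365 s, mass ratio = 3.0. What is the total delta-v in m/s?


dV1 = 316 * 9.81 * ln(3.1) = 3507.3 m/s
dV2 = 365 * 9.81 * ln(3.0) = 3933.7 m/s
Total dV = 3507.3 + 3933.7 = 7441.0 m/s ~ 7441 m/s

7441 m/s


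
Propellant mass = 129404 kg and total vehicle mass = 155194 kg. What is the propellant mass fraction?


PMF = 129404 / 155194 = 0.834

0.834


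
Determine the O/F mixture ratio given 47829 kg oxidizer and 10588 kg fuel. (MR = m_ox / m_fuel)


MR = 47829 / 10588 = 4.52

4.52


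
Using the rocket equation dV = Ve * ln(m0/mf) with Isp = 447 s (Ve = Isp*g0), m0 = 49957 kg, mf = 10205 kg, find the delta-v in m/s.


Ve = 447 * 9.81 = 4385.07 m/s
dV = 4385.07 * ln(49957/10205) = 6965 m/s

6965 m/s


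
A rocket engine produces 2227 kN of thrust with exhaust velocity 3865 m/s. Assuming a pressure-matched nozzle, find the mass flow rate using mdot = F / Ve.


mdot = F / Ve = 2227000 / 3865 = 576.2 kg/s

576.2 kg/s


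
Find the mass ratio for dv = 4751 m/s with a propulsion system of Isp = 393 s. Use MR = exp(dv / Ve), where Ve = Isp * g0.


Ve = 393 * 9.81 = 3855.33 m/s
MR = exp(4751 / 3855.33) = 3.429

3.429


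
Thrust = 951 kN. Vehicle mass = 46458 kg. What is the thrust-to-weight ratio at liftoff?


TWR = 951000 / (46458 * 9.81) = 2.09

2.09


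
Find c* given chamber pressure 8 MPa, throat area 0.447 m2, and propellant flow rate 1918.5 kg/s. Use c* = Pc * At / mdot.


c* = 8e6 * 0.447 / 1918.5 = 1864 m/s

1864 m/s


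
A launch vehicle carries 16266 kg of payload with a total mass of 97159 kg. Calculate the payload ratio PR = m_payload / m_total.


PR = 16266 / 97159 = 0.1674

0.1674


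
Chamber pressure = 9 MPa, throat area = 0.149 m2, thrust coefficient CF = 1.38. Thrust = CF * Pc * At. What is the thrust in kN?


F = 1.38 * 9e6 * 0.149 = 1.8506e+06 N = 1850.6 kN

1850.6 kN


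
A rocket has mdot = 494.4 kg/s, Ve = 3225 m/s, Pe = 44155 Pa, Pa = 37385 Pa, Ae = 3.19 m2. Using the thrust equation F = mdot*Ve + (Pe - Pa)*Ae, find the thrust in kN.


F = 494.4 * 3225 + (44155 - 37385) * 3.19 = 1.6160e+06 N = 1616.0 kN

1616.0 kN


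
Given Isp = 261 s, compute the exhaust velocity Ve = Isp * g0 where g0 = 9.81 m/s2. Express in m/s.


Ve = Isp * g0 = 261 * 9.81 = 2560.4 m/s

2560.4 m/s


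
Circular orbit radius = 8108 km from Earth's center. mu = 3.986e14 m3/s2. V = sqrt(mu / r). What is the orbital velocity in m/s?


V = sqrt(3.986e14 / 8108000) = 7012 m/s

7012 m/s


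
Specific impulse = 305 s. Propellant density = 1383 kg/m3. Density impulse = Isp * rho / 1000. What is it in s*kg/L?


rho*Isp = 305 * 1383 / 1000 = 422 s*kg/L

422 s*kg/L


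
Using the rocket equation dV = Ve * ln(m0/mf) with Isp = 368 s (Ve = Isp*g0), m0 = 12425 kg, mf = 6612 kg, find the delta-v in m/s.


Ve = 368 * 9.81 = 3610.08 m/s
dV = 3610.08 * ln(12425/6612) = 2277 m/s

2277 m/s


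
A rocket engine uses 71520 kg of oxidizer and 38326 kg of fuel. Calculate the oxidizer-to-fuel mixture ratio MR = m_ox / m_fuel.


MR = 71520 / 38326 = 1.87

1.87


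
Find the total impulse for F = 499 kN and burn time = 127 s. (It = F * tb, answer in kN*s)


It = 499 * 127 = 63373 kN*s

63373 kN*s


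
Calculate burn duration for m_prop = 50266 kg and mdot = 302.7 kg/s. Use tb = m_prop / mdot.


tb = 50266 / 302.7 = 166.1 s

166.1 s


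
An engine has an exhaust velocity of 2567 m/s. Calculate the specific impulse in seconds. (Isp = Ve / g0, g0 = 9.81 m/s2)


Isp = Ve / g0 = 2567 / 9.81 = 261.7 s

261.7 s


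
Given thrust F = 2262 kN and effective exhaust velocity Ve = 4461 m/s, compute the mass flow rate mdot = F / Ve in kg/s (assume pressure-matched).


mdot = F / Ve = 2262000 / 4461 = 507.1 kg/s

507.1 kg/s


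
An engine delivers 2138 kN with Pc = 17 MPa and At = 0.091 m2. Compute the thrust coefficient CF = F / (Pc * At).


CF = 2138000 / (17e6 * 0.091) = 1.38

1.38


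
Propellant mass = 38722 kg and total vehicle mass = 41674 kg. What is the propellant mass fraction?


PMF = 38722 / 41674 = 0.929

0.929


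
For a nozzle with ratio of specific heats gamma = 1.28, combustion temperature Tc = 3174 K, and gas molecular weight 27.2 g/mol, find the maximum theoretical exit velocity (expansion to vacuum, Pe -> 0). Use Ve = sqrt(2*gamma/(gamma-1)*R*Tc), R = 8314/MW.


R = 8314 / 27.2 = 305.66 J/(kg.K)
Ve = sqrt(2 * 1.28 / (1.28 - 1) * 305.66 * 3174) = 2978 m/s

2978 m/s


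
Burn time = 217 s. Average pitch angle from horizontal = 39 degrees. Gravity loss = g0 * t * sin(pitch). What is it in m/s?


GL = 9.81 * 217 * sin(39 deg) = 1340 m/s

1340 m/s


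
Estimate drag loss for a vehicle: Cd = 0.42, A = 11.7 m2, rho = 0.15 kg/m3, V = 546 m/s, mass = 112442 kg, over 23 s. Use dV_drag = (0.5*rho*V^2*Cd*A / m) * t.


D = 0.5 * 0.15 * 546^2 * 0.42 * 11.7 = 109870.65 N
a = 109870.65 / 112442 = 0.9771 m/s2
dV = 0.9771 * 23 = 22.5 m/s

22.5 m/s


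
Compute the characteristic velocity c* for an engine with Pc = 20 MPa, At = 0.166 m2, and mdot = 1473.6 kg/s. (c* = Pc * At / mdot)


c* = 20e6 * 0.166 / 1473.6 = 2253 m/s

2253 m/s


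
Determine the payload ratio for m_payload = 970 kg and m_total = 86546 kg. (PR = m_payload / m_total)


PR = 970 / 86546 = 0.0112

0.0112


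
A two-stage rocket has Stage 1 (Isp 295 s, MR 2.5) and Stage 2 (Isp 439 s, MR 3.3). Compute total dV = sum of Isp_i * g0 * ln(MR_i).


dV1 = 295 * 9.81 * ln(2.5) = 2651.7 m/s
dV2 = 439 * 9.81 * ln(3.3) = 5141.7 m/s
Total dV = 2651.7 + 5141.7 = 7793.4 m/s ~ 7793 m/s

7793 m/s


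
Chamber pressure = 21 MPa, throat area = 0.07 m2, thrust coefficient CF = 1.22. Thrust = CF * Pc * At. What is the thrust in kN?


F = 1.22 * 21e6 * 0.07 = 1.7934e+06 N = 1793.4 kN

1793.4 kN


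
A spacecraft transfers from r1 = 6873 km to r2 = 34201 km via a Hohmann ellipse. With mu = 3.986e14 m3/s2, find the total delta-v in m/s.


V1 = sqrt(mu/r1) = 7615.45 m/s
dV1 = V1*(sqrt(2*r2/(r1+r2)) - 1) = 2212.13 m/s
V2 = sqrt(mu/r2) = 3413.89 m/s
dV2 = V2*(1 - sqrt(2*r1/(r1+r2))) = 1438.95 m/s
Total dV = 3651 m/s

3651 m/s


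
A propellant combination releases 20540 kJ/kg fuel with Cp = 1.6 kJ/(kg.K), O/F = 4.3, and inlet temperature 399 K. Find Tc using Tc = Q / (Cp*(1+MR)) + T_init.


Tc = 20540 / (1.6 * (1 + 4.3)) + 399 = 2821 K

2821 K


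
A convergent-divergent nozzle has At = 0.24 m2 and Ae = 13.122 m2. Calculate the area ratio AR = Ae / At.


AR = 13.122 / 0.24 = 54.7

54.7


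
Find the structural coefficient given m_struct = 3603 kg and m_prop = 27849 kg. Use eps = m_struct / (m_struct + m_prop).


eps = 3603 / (3603 + 27849) = 0.1146

0.1146


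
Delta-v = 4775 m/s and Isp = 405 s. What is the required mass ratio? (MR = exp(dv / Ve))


Ve = 405 * 9.81 = 3973.05 m/s
MR = exp(4775 / 3973.05) = 3.326

3.326


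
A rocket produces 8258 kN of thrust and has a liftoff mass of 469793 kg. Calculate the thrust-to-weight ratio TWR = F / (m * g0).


TWR = 8258000 / (469793 * 9.81) = 1.79

1.79


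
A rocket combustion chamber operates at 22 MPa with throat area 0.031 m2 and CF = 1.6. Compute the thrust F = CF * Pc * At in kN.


F = 1.6 * 22e6 * 0.031 = 1.0912e+06 N = 1091.2 kN

1091.2 kN


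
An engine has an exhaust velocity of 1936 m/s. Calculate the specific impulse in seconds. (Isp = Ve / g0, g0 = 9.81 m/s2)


Isp = Ve / g0 = 1936 / 9.81 = 197.3 s

197.3 s


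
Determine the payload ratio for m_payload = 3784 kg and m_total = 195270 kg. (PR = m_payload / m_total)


PR = 3784 / 195270 = 0.0194

0.0194


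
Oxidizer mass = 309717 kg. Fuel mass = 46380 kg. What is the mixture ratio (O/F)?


MR = 309717 / 46380 = 6.68

6.68


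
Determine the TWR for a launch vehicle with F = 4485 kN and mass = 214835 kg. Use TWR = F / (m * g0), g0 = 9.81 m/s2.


TWR = 4485000 / (214835 * 9.81) = 2.13

2.13


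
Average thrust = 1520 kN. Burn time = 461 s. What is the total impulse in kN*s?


It = 1520 * 461 = 700720 kN*s

700720 kN*s


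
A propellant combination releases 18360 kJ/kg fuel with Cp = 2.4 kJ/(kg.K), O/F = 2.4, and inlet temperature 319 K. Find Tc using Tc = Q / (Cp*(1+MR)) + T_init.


Tc = 18360 / (2.4 * (1 + 2.4)) + 319 = 2569 K

2569 K


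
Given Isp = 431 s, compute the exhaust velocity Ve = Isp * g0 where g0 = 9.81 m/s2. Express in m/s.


Ve = Isp * g0 = 431 * 9.81 = 4228.1 m/s

4228.1 m/s


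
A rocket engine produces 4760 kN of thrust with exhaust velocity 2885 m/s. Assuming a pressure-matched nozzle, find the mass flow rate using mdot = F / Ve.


mdot = F / Ve = 4760000 / 2885 = 1649.9 kg/s

1649.9 kg/s


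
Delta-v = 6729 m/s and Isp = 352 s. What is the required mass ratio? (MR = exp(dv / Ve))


Ve = 352 * 9.81 = 3453.12 m/s
MR = exp(6729 / 3453.12) = 7.019

7.019


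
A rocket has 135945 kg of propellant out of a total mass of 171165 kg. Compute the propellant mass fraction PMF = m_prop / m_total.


PMF = 135945 / 171165 = 0.794

0.794


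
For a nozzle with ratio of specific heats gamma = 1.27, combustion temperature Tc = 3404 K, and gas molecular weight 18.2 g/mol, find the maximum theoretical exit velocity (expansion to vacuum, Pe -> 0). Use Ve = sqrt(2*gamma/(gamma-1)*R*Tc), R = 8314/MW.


R = 8314 / 18.2 = 456.81 J/(kg.K)
Ve = sqrt(2 * 1.27 / (1.27 - 1) * 456.81 * 3404) = 3825 m/s

3825 m/s


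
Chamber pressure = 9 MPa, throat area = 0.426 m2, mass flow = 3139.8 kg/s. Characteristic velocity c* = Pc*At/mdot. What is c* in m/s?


c* = 9e6 * 0.426 / 3139.8 = 1221 m/s

1221 m/s


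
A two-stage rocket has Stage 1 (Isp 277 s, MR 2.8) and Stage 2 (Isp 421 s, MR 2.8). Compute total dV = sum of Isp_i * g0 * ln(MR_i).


dV1 = 277 * 9.81 * ln(2.8) = 2797.9 m/s
dV2 = 421 * 9.81 * ln(2.8) = 4252.3 m/s
Total dV = 2797.9 + 4252.3 = 7050.2 m/s ~ 7050 m/s

7050 m/s


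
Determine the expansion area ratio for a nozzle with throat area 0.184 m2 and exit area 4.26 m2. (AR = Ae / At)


AR = 4.26 / 0.184 = 23.2

23.2


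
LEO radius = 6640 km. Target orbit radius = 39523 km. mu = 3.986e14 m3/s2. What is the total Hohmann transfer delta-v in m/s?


V1 = sqrt(mu/r1) = 7747.91 m/s
dV1 = V1*(sqrt(2*r2/(r1+r2)) - 1) = 2390.68 m/s
V2 = sqrt(mu/r2) = 3175.73 m/s
dV2 = V2*(1 - sqrt(2*r1/(r1+r2))) = 1472.41 m/s
Total dV = 3863 m/s

3863 m/s


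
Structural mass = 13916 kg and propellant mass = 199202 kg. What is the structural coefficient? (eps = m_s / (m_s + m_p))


eps = 13916 / (13916 + 199202) = 0.0653

0.0653


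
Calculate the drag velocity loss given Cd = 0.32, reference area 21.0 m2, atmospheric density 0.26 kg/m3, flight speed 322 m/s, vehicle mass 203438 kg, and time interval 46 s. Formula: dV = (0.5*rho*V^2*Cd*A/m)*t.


D = 0.5 * 0.26 * 322^2 * 0.32 * 21.0 = 90578.34 N
a = 90578.34 / 203438 = 0.4452 m/s2
dV = 0.4452 * 46 = 20.5 m/s

20.5 m/s


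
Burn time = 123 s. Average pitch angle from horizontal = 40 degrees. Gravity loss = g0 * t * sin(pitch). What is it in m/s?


GL = 9.81 * 123 * sin(40 deg) = 776 m/s

776 m/s


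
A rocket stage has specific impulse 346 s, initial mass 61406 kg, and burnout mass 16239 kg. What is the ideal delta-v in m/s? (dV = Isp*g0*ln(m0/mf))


Ve = 346 * 9.81 = 3394.26 m/s
dV = 3394.26 * ln(61406/16239) = 4515 m/s

4515 m/s


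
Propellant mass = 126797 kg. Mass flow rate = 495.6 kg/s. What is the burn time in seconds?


tb = 126797 / 495.6 = 255.8 s

255.8 s


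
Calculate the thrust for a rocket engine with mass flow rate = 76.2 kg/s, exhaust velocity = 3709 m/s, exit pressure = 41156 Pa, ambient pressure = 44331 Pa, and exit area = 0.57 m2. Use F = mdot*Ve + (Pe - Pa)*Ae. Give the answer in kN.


F = 76.2 * 3709 + (41156 - 44331) * 0.57 = 280816.0 N = 280.8 kN

280.8 kN


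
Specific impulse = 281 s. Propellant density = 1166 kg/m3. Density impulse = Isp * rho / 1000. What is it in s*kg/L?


rho*Isp = 281 * 1166 / 1000 = 328 s*kg/L

328 s*kg/L


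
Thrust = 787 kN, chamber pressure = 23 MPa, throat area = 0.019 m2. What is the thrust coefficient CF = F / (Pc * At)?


CF = 787000 / (23e6 * 0.019) = 1.8

1.8


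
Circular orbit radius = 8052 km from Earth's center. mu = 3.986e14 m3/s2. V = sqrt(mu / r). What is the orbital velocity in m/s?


V = sqrt(3.986e14 / 8052000) = 7036 m/s

7036 m/s


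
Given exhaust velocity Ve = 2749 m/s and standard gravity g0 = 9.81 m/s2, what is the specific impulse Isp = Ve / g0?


Isp = Ve / g0 = 2749 / 9.81 = 280.2 s

280.2 s


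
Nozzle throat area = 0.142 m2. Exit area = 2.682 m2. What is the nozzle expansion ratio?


AR = 2.682 / 0.142 = 18.9

18.9


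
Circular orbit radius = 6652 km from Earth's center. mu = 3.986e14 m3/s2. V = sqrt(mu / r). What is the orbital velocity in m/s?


V = sqrt(3.986e14 / 6652000) = 7741 m/s

7741 m/s


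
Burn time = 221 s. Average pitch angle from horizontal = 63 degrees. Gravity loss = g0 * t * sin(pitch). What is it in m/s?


GL = 9.81 * 221 * sin(63 deg) = 1932 m/s

1932 m/s


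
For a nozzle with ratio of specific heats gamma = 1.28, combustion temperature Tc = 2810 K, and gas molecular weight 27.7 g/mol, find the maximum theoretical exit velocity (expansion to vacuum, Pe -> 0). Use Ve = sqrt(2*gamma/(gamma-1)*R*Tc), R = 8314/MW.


R = 8314 / 27.7 = 300.14 J/(kg.K)
Ve = sqrt(2 * 1.28 / (1.28 - 1) * 300.14 * 2810) = 2777 m/s

2777 m/s


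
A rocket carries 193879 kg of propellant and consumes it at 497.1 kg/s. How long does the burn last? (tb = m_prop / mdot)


tb = 193879 / 497.1 = 390.0 s

390.0 s


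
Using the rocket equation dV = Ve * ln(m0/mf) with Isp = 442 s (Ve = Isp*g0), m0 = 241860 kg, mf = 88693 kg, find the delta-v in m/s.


Ve = 442 * 9.81 = 4336.02 m/s
dV = 4336.02 * ln(241860/88693) = 4350 m/s

4350 m/s


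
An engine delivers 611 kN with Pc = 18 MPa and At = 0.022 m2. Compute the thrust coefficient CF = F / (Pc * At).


CF = 611000 / (18e6 * 0.022) = 1.54

1.54


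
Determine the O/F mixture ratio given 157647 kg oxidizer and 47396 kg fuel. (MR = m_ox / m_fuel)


MR = 157647 / 47396 = 3.33

3.33


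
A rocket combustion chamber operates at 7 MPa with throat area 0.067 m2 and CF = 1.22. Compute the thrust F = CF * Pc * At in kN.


F = 1.22 * 7e6 * 0.067 = 572180.0 N = 572.2 kN

572.2 kN


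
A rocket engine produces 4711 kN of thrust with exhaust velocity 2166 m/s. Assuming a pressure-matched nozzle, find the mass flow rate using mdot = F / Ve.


mdot = F / Ve = 4711000 / 2166 = 2175.0 kg/s

2175.0 kg/s


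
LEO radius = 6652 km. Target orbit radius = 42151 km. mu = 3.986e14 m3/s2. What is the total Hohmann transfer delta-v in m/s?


V1 = sqrt(mu/r1) = 7740.92 m/s
dV1 = V1*(sqrt(2*r2/(r1+r2)) - 1) = 2433.0 m/s
V2 = sqrt(mu/r2) = 3075.14 m/s
dV2 = V2*(1 - sqrt(2*r1/(r1+r2))) = 1469.56 m/s
Total dV = 3903 m/s

3903 m/s


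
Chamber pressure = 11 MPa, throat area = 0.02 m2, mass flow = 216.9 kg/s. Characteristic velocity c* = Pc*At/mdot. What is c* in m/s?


c* = 11e6 * 0.02 / 216.9 = 1014 m/s

1014 m/s


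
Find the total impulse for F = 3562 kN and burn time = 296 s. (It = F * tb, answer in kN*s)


It = 3562 * 296 = 1054352 kN*s

1054352 kN*s


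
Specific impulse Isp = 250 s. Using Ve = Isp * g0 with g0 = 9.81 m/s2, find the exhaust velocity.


Ve = Isp * g0 = 250 * 9.81 = 2452.5 m/s

2452.5 m/s


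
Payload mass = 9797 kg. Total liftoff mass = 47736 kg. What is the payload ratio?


PR = 9797 / 47736 = 0.2052

0.2052


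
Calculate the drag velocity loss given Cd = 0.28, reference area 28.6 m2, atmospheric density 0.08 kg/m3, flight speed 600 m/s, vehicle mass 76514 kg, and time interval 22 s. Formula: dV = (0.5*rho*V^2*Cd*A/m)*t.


D = 0.5 * 0.08 * 600^2 * 0.28 * 28.6 = 115315.2 N
a = 115315.2 / 76514 = 1.5071 m/s2
dV = 1.5071 * 22 = 33.2 m/s

33.2 m/s


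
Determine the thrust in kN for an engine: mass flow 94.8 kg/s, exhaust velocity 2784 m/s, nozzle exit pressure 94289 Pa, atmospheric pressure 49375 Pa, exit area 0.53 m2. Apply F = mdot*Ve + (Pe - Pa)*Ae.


F = 94.8 * 2784 + (94289 - 49375) * 0.53 = 287728.0 N = 287.7 kN

287.7 kN


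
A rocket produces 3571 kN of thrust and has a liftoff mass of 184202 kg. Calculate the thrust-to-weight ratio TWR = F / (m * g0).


TWR = 3571000 / (184202 * 9.81) = 1.98

1.98


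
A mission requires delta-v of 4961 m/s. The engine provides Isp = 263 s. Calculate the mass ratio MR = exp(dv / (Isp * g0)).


Ve = 263 * 9.81 = 2580.03 m/s
MR = exp(4961 / 2580.03) = 6.84

6.84


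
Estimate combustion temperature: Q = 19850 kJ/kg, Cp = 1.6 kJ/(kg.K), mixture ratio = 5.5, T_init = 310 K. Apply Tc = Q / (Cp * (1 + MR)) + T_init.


Tc = 19850 / (1.6 * (1 + 5.5)) + 310 = 2219 K

2219 K


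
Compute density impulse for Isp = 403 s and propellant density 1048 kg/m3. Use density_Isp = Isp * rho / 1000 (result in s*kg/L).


rho*Isp = 403 * 1048 / 1000 = 422 s*kg/L

422 s*kg/L


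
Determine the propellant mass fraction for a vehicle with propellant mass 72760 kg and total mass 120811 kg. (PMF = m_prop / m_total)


PMF = 72760 / 120811 = 0.602

0.602


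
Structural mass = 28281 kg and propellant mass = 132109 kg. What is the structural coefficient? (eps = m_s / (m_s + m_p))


eps = 28281 / (28281 + 132109) = 0.1763

0.1763


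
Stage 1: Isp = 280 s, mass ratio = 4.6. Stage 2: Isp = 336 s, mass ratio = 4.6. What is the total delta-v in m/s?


dV1 = 280 * 9.81 * ln(4.6) = 4191.8 m/s
dV2 = 336 * 9.81 * ln(4.6) = 5030.1 m/s
Total dV = 4191.8 + 5030.1 = 9221.9 m/s ~ 9222 m/s

9222 m/s


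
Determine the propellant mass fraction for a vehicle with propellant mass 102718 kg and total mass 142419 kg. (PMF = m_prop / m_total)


PMF = 102718 / 142419 = 0.721

0.721


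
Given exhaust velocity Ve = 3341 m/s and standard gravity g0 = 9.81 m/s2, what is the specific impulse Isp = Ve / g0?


Isp = Ve / g0 = 3341 / 9.81 = 340.6 s

340.6 s


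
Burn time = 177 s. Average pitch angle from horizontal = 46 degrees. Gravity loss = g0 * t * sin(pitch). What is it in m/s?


GL = 9.81 * 177 * sin(46 deg) = 1249 m/s

1249 m/s


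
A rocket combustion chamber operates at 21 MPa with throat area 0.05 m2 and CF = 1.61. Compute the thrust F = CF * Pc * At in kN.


F = 1.61 * 21e6 * 0.05 = 1.6905e+06 N = 1690.5 kN

1690.5 kN


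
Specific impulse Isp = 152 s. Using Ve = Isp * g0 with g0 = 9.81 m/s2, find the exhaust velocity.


Ve = Isp * g0 = 152 * 9.81 = 1491.1 m/s

1491.1 m/s


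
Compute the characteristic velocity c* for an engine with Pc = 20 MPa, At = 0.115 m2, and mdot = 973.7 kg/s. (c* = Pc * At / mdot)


c* = 20e6 * 0.115 / 973.7 = 2362 m/s

2362 m/s


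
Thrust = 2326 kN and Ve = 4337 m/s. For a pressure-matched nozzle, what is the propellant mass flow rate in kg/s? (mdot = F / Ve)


mdot = F / Ve = 2326000 / 4337 = 536.3 kg/s

536.3 kg/s


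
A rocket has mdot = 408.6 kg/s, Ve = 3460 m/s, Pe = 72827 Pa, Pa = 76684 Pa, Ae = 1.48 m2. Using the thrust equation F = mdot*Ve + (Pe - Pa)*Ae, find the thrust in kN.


F = 408.6 * 3460 + (72827 - 76684) * 1.48 = 1.4080e+06 N = 1408.0 kN

1408.0 kN


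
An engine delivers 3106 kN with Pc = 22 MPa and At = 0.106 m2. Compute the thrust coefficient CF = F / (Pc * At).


CF = 3106000 / (22e6 * 0.106) = 1.33

1.33


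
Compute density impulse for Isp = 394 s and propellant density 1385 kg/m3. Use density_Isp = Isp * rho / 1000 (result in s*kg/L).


rho*Isp = 394 * 1385 / 1000 = 546 s*kg/L

546 s*kg/L


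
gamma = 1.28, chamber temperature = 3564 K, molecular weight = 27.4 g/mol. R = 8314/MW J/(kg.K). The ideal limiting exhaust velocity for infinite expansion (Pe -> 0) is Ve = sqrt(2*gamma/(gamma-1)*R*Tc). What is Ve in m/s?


R = 8314 / 27.4 = 303.43 J/(kg.K)
Ve = sqrt(2 * 1.28 / (1.28 - 1) * 303.43 * 3564) = 3144 m/s

3144 m/s


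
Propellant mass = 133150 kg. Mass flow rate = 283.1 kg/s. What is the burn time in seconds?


tb = 133150 / 283.1 = 470.3 s

470.3 s


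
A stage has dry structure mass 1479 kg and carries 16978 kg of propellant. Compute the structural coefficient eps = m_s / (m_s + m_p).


eps = 1479 / (1479 + 16978) = 0.0801

0.0801


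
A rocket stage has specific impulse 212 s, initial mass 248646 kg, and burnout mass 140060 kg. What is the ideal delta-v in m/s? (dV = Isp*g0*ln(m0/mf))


Ve = 212 * 9.81 = 2079.72 m/s
dV = 2079.72 * ln(248646/140060) = 1194 m/s

1194 m/s


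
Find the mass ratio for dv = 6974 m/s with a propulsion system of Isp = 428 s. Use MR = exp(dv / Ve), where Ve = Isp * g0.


Ve = 428 * 9.81 = 4198.68 m/s
MR = exp(6974 / 4198.68) = 5.265

5.265


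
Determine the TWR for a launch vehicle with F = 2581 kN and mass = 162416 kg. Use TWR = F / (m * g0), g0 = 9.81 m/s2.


TWR = 2581000 / (162416 * 9.81) = 1.62

1.62


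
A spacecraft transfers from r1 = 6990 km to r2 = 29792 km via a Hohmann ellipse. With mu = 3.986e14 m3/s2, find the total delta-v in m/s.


V1 = sqrt(mu/r1) = 7551.44 m/s
dV1 = V1*(sqrt(2*r2/(r1+r2)) - 1) = 2059.75 m/s
V2 = sqrt(mu/r2) = 3657.79 m/s
dV2 = V2*(1 - sqrt(2*r1/(r1+r2))) = 1402.75 m/s
Total dV = 3462 m/s

3462 m/s


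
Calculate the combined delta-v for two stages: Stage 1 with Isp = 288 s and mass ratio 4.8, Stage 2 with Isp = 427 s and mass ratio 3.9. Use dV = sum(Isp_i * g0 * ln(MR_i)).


dV1 = 288 * 9.81 * ln(4.8) = 4431.8 m/s
dV2 = 427 * 9.81 * ln(3.9) = 5701.0 m/s
Total dV = 4431.8 + 5701.0 = 10132.8 m/s ~ 10133 m/s

10133 m/s


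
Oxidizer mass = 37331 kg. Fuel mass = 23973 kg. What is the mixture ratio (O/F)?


MR = 37331 / 23973 = 1.56

1.56


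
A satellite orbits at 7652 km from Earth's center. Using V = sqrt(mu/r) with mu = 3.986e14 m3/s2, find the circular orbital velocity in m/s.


V = sqrt(3.986e14 / 7652000) = 7217 m/s

7217 m/s


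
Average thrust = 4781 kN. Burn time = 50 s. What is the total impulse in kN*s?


It = 4781 * 50 = 239050 kN*s

239050 kN*s


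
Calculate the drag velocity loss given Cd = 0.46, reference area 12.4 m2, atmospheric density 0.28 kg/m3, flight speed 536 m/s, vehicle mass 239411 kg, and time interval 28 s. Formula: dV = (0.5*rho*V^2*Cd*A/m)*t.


D = 0.5 * 0.28 * 536^2 * 0.46 * 12.4 = 229423.09 N
a = 229423.09 / 239411 = 0.9583 m/s2
dV = 0.9583 * 28 = 26.8 m/s

26.8 m/s


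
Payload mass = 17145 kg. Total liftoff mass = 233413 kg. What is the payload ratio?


PR = 17145 / 233413 = 0.0735

0.0735


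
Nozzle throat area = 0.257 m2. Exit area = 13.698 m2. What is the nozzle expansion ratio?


AR = 13.698 / 0.257 = 53.3

53.3


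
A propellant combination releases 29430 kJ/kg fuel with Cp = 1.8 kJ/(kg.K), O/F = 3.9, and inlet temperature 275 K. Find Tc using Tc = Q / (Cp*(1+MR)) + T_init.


Tc = 29430 / (1.8 * (1 + 3.9)) + 275 = 3612 K

3612 K


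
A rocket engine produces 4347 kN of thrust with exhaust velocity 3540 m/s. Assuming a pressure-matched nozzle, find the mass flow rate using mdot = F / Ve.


mdot = F / Ve = 4347000 / 3540 = 1228.0 kg/s

1228.0 kg/s


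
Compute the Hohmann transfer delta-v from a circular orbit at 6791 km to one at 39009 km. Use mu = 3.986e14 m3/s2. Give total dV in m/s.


V1 = sqrt(mu/r1) = 7661.29 m/s
dV1 = V1*(sqrt(2*r2/(r1+r2)) - 1) = 2337.94 m/s
V2 = sqrt(mu/r2) = 3196.58 m/s
dV2 = V2*(1 - sqrt(2*r1/(r1+r2))) = 1455.84 m/s
Total dV = 3794 m/s

3794 m/s


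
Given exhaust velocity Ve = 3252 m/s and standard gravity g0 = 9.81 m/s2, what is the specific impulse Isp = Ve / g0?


Isp = Ve / g0 = 3252 / 9.81 = 331.5 s

331.5 s


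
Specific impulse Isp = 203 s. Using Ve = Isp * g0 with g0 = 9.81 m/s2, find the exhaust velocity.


Ve = Isp * g0 = 203 * 9.81 = 1991.4 m/s

1991.4 m/s


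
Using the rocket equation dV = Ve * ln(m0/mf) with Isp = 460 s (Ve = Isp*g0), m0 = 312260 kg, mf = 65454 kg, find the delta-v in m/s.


Ve = 460 * 9.81 = 4512.6 m/s
dV = 4512.6 * ln(312260/65454) = 7051 m/s

7051 m/s


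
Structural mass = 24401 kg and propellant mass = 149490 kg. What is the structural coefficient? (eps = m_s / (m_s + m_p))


eps = 24401 / (24401 + 149490) = 0.1403

0.1403


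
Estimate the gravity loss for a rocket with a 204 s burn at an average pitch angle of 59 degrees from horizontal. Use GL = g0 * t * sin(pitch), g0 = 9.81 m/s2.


GL = 9.81 * 204 * sin(59 deg) = 1715 m/s

1715 m/s


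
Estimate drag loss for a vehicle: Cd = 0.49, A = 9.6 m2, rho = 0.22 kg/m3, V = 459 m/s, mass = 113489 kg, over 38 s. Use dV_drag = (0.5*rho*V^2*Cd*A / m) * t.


D = 0.5 * 0.22 * 459^2 * 0.49 * 9.6 = 109014.78 N
a = 109014.78 / 113489 = 0.9606 m/s2
dV = 0.9606 * 38 = 36.5 m/s

36.5 m/s


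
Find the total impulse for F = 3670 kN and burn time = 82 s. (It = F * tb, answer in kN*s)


It = 3670 * 82 = 300940 kN*s

300940 kN*s


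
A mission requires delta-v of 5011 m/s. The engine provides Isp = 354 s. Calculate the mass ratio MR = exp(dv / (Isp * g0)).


Ve = 354 * 9.81 = 3472.74 m/s
MR = exp(5011 / 3472.74) = 4.233

4.233


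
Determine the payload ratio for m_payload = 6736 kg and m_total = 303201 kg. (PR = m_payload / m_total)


PR = 6736 / 303201 = 0.0222

0.0222


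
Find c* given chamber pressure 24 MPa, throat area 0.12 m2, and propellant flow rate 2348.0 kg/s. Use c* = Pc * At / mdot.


c* = 24e6 * 0.12 / 2348.0 = 1227 m/s

1227 m/s


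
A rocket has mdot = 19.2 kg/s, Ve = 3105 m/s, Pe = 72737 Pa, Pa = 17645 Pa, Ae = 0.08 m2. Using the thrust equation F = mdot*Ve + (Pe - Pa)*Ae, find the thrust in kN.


F = 19.2 * 3105 + (72737 - 17645) * 0.08 = 64023.0 N = 64.0 kN

64.0 kN


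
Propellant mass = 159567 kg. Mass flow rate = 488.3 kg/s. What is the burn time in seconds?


tb = 159567 / 488.3 = 326.8 s

326.8 s


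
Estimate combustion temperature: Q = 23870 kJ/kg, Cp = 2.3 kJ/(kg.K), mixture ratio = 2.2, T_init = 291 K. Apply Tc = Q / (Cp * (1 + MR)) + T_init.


Tc = 23870 / (2.3 * (1 + 2.2)) + 291 = 3534 K

3534 K


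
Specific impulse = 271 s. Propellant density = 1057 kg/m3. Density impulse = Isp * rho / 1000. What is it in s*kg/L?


rho*Isp = 271 * 1057 / 1000 = 286 s*kg/L

286 s*kg/L


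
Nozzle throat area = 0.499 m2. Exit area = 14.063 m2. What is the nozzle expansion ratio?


AR = 14.063 / 0.499 = 28.2

28.2


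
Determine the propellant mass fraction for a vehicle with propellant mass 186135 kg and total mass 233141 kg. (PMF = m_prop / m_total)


PMF = 186135 / 233141 = 0.798

0.798


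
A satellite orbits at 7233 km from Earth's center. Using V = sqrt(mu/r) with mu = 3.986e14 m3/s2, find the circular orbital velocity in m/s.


V = sqrt(3.986e14 / 7233000) = 7424 m/s

7424 m/s


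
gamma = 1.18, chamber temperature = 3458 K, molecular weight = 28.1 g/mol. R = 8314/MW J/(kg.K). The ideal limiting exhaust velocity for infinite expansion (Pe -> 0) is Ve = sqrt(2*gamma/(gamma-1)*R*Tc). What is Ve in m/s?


R = 8314 / 28.1 = 295.87 J/(kg.K)
Ve = sqrt(2 * 1.18 / (1.18 - 1) * 295.87 * 3458) = 3663 m/s

3663 m/s


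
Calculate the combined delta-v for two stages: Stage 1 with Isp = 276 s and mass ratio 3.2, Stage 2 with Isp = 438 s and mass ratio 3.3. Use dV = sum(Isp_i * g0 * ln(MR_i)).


dV1 = 276 * 9.81 * ln(3.2) = 3149.3 m/s
dV2 = 438 * 9.81 * ln(3.3) = 5130.0 m/s
Total dV = 3149.3 + 5130.0 = 8279.3 m/s ~ 8279 m/s

8279 m/s


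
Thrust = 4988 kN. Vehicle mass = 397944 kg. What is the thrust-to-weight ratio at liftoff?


TWR = 4988000 / (397944 * 9.81) = 1.28

1.28


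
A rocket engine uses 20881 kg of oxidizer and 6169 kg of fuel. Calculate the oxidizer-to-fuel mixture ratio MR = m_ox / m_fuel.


MR = 20881 / 6169 = 3.38

3.38


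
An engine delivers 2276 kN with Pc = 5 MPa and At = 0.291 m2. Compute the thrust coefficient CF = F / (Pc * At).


CF = 2276000 / (5e6 * 0.291) = 1.56

1.56


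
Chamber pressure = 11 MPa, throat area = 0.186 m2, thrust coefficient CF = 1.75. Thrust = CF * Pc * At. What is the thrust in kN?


F = 1.75 * 11e6 * 0.186 = 3.5805e+06 N = 3580.5 kN

3580.5 kN


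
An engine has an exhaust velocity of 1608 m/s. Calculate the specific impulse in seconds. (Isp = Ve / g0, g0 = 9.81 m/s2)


Isp = Ve / g0 = 1608 / 9.81 = 163.9 s

163.9 s


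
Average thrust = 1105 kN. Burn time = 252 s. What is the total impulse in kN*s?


It = 1105 * 252 = 278460 kN*s

278460 kN*s


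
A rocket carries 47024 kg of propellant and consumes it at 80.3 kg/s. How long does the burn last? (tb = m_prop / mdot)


tb = 47024 / 80.3 = 585.6 s

585.6 s


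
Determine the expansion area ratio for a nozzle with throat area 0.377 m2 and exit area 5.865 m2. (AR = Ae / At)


AR = 5.865 / 0.377 = 15.6

15.6


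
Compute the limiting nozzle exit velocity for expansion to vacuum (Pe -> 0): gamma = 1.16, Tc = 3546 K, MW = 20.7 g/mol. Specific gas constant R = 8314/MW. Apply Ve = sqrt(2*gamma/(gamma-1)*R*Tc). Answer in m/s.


R = 8314 / 20.7 = 401.64 J/(kg.K)
Ve = sqrt(2 * 1.16 / (1.16 - 1) * 401.64 * 3546) = 4544 m/s

4544 m/s


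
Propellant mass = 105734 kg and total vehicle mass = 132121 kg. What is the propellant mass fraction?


PMF = 105734 / 132121 = 0.8

0.8


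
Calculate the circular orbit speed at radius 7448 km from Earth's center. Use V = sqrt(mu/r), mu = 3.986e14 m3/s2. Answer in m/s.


V = sqrt(3.986e14 / 7448000) = 7316 m/s

7316 m/s


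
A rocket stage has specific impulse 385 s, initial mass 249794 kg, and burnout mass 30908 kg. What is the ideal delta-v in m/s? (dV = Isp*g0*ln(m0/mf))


Ve = 385 * 9.81 = 3776.85 m/s
dV = 3776.85 * ln(249794/30908) = 7892 m/s

7892 m/s


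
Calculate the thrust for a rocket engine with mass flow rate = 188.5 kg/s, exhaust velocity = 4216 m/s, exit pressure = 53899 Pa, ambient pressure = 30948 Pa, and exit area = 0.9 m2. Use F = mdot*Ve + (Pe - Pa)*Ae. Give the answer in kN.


F = 188.5 * 4216 + (53899 - 30948) * 0.9 = 815372.0 N = 815.4 kN

815.4 kN


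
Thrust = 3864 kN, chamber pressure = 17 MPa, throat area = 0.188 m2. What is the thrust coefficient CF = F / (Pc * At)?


CF = 3864000 / (17e6 * 0.188) = 1.21

1.21


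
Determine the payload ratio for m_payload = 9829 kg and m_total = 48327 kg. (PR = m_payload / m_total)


PR = 9829 / 48327 = 0.2034

0.2034


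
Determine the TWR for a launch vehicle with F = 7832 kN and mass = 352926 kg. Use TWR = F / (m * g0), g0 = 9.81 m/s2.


TWR = 7832000 / (352926 * 9.81) = 2.26

2.26


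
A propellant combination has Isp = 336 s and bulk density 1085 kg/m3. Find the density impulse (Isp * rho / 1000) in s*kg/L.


rho*Isp = 336 * 1085 / 1000 = 365 s*kg/L

365 s*kg/L


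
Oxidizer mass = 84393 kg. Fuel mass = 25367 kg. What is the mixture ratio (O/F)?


MR = 84393 / 25367 = 3.33

3.33


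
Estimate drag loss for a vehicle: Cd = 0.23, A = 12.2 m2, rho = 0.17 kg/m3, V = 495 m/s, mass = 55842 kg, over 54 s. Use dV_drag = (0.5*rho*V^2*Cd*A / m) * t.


D = 0.5 * 0.17 * 495^2 * 0.23 * 12.2 = 58440.91 N
a = 58440.91 / 55842 = 1.0465 m/s2
dV = 1.0465 * 54 = 56.5 m/s

56.5 m/s


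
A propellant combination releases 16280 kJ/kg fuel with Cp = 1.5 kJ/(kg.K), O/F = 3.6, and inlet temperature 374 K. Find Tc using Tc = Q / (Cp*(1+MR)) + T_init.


Tc = 16280 / (1.5 * (1 + 3.6)) + 374 = 2733 K

2733 K


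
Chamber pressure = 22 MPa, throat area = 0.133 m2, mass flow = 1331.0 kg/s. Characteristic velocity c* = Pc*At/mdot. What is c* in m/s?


c* = 22e6 * 0.133 / 1331.0 = 2198 m/s

2198 m/s


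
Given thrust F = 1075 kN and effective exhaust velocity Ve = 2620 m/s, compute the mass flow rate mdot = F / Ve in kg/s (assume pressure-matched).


mdot = F / Ve = 1075000 / 2620 = 410.3 kg/s

410.3 kg/s


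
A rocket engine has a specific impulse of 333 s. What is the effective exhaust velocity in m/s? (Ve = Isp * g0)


Ve = Isp * g0 = 333 * 9.81 = 3266.7 m/s

3266.7 m/s


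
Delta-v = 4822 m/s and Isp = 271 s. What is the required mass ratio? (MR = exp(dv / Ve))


Ve = 271 * 9.81 = 2658.51 m/s
MR = exp(4822 / 2658.51) = 6.134

6.134


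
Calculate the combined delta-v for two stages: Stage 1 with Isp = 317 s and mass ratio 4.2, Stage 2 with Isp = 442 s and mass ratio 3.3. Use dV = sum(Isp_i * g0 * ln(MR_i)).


dV1 = 317 * 9.81 * ln(4.2) = 4462.8 m/s
dV2 = 442 * 9.81 * ln(3.3) = 5176.9 m/s
Total dV = 4462.8 + 5176.9 = 9639.7 m/s ~ 9640 m/s

9640 m/s


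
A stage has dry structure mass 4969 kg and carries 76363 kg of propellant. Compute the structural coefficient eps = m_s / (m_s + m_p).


eps = 4969 / (4969 + 76363) = 0.0611

0.0611


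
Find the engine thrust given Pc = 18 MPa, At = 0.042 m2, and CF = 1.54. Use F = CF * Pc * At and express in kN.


F = 1.54 * 18e6 * 0.042 = 1.1642e+06 N = 1164.2 kN

1164.2 kN


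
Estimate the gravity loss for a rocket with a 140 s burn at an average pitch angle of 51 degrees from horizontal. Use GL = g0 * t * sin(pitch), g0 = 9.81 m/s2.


GL = 9.81 * 140 * sin(51 deg) = 1067 m/s

1067 m/s


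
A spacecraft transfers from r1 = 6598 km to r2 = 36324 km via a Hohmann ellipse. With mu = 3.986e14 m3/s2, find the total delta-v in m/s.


V1 = sqrt(mu/r1) = 7772.53 m/s
dV1 = V1*(sqrt(2*r2/(r1+r2)) - 1) = 2339.41 m/s
V2 = sqrt(mu/r2) = 3312.62 m/s
dV2 = V2*(1 - sqrt(2*r1/(r1+r2))) = 1475.86 m/s
Total dV = 3815 m/s

3815 m/s


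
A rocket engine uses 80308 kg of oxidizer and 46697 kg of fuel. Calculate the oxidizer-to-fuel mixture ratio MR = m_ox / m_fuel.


MR = 80308 / 46697 = 1.72

1.72


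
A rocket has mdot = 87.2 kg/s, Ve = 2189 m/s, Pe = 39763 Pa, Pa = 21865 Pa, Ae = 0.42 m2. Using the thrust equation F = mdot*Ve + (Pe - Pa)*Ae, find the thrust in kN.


F = 87.2 * 2189 + (39763 - 21865) * 0.42 = 198398.0 N = 198.4 kN

198.4 kN


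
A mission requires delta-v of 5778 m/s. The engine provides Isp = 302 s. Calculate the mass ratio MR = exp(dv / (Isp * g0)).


Ve = 302 * 9.81 = 2962.62 m/s
MR = exp(5778 / 2962.62) = 7.031

7.031


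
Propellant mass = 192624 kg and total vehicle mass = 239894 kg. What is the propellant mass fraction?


PMF = 192624 / 239894 = 0.803

0.803


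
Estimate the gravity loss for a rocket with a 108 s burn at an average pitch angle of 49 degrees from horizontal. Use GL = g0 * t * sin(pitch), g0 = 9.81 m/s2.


GL = 9.81 * 108 * sin(49 deg) = 800 m/s

800 m/s


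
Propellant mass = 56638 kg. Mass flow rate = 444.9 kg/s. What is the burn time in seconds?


tb = 56638 / 444.9 = 127.3 s

127.3 s


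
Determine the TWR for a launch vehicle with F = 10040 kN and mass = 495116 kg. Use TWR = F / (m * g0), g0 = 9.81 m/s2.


TWR = 10040000 / (495116 * 9.81) = 2.07

2.07


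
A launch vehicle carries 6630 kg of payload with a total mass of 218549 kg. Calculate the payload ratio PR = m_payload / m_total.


PR = 6630 / 218549 = 0.0303

0.0303


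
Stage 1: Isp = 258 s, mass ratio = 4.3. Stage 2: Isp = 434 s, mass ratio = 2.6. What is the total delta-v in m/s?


dV1 = 258 * 9.81 * ln(4.3) = 3691.7 m/s
dV2 = 434 * 9.81 * ln(2.6) = 4068.1 m/s
Total dV = 3691.7 + 4068.1 = 7759.8 m/s ~ 7760 m/s

7760 m/s
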